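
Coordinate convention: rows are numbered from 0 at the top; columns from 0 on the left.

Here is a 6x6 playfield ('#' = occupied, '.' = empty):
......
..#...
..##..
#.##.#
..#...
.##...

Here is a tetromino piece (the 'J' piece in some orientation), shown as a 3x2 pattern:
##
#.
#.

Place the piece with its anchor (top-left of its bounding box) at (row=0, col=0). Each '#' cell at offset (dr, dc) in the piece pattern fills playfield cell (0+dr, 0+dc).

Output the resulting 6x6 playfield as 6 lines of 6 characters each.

Fill (0+0,0+0) = (0,0)
Fill (0+0,0+1) = (0,1)
Fill (0+1,0+0) = (1,0)
Fill (0+2,0+0) = (2,0)

Answer: ##....
#.#...
#.##..
#.##.#
..#...
.##...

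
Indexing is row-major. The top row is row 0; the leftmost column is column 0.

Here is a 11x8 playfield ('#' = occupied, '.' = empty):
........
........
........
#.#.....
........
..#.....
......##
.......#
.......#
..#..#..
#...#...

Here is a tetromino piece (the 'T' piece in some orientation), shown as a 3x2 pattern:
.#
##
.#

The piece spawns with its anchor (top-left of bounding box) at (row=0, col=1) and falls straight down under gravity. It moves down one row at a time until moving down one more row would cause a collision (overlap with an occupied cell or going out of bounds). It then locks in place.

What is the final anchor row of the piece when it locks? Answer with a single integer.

Answer: 0

Derivation:
Spawn at (row=0, col=1). Try each row:
  row 0: fits
  row 1: blocked -> lock at row 0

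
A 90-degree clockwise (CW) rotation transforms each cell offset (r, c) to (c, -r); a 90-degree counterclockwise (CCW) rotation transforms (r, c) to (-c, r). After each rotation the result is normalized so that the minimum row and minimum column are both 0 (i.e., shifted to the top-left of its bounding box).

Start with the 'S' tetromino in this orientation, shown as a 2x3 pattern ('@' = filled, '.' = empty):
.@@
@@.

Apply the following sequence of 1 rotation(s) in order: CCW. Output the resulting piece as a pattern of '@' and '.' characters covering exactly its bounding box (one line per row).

Answer: @.
@@
.@

Derivation:
Start:
.@@
@@.
After rotation 1 (CCW):
@.
@@
.@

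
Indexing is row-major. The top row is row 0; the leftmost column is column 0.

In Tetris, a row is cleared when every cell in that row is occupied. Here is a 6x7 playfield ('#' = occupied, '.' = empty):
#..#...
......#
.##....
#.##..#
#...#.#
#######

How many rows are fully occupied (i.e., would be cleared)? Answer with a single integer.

Answer: 1

Derivation:
Check each row:
  row 0: 5 empty cells -> not full
  row 1: 6 empty cells -> not full
  row 2: 5 empty cells -> not full
  row 3: 3 empty cells -> not full
  row 4: 4 empty cells -> not full
  row 5: 0 empty cells -> FULL (clear)
Total rows cleared: 1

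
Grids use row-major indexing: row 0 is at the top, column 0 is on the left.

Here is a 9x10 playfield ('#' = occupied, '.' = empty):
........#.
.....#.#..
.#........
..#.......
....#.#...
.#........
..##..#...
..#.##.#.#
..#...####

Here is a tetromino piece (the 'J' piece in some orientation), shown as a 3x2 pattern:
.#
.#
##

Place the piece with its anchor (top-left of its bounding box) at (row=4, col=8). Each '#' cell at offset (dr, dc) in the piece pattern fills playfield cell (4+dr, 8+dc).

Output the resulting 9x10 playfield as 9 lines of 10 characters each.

Fill (4+0,8+1) = (4,9)
Fill (4+1,8+1) = (5,9)
Fill (4+2,8+0) = (6,8)
Fill (4+2,8+1) = (6,9)

Answer: ........#.
.....#.#..
.#........
..#.......
....#.#..#
.#.......#
..##..#.##
..#.##.#.#
..#...####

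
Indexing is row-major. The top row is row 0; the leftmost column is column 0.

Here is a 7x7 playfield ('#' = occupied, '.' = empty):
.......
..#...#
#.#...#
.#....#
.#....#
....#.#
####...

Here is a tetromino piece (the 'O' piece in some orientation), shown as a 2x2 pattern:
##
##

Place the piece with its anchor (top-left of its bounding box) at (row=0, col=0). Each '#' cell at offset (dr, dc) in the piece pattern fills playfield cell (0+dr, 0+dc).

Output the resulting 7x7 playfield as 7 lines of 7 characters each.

Answer: ##.....
###...#
#.#...#
.#....#
.#....#
....#.#
####...

Derivation:
Fill (0+0,0+0) = (0,0)
Fill (0+0,0+1) = (0,1)
Fill (0+1,0+0) = (1,0)
Fill (0+1,0+1) = (1,1)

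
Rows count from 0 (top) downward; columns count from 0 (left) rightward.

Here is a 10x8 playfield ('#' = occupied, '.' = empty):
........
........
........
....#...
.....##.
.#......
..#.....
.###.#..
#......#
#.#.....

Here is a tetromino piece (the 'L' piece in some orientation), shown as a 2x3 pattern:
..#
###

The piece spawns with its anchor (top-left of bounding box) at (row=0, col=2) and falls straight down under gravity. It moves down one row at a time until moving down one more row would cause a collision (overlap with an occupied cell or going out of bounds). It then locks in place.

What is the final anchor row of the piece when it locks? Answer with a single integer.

Answer: 1

Derivation:
Spawn at (row=0, col=2). Try each row:
  row 0: fits
  row 1: fits
  row 2: blocked -> lock at row 1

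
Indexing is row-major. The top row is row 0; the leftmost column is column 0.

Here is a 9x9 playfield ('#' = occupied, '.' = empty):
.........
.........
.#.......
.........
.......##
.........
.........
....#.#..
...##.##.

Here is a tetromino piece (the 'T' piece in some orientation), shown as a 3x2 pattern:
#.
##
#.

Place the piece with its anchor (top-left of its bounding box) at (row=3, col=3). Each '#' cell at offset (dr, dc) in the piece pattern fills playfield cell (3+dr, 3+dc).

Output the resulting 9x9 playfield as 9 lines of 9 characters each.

Answer: .........
.........
.#.......
...#.....
...##..##
...#.....
.........
....#.#..
...##.##.

Derivation:
Fill (3+0,3+0) = (3,3)
Fill (3+1,3+0) = (4,3)
Fill (3+1,3+1) = (4,4)
Fill (3+2,3+0) = (5,3)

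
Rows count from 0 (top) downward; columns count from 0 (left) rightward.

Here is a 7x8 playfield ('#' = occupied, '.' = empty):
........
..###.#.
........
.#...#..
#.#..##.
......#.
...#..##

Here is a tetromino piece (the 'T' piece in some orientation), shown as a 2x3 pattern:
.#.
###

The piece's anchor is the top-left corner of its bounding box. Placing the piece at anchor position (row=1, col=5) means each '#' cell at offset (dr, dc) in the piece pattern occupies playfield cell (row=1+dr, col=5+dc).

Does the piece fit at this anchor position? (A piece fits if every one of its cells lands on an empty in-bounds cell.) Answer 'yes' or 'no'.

Check each piece cell at anchor (1, 5):
  offset (0,1) -> (1,6): occupied ('#') -> FAIL
  offset (1,0) -> (2,5): empty -> OK
  offset (1,1) -> (2,6): empty -> OK
  offset (1,2) -> (2,7): empty -> OK
All cells valid: no

Answer: no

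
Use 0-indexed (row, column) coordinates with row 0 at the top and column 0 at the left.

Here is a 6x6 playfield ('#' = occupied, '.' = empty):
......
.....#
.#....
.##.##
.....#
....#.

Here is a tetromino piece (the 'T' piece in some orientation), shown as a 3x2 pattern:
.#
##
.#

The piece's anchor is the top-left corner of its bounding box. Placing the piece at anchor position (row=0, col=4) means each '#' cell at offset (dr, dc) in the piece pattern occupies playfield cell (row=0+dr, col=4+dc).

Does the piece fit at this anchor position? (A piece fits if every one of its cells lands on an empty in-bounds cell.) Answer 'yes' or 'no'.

Answer: no

Derivation:
Check each piece cell at anchor (0, 4):
  offset (0,1) -> (0,5): empty -> OK
  offset (1,0) -> (1,4): empty -> OK
  offset (1,1) -> (1,5): occupied ('#') -> FAIL
  offset (2,1) -> (2,5): empty -> OK
All cells valid: no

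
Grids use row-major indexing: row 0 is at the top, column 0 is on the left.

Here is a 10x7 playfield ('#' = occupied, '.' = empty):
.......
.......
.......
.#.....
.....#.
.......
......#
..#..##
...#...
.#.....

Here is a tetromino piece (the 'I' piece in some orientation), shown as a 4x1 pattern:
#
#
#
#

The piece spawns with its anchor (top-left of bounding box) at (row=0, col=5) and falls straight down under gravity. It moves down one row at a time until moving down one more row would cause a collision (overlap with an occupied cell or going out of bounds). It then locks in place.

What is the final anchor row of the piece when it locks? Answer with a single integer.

Spawn at (row=0, col=5). Try each row:
  row 0: fits
  row 1: blocked -> lock at row 0

Answer: 0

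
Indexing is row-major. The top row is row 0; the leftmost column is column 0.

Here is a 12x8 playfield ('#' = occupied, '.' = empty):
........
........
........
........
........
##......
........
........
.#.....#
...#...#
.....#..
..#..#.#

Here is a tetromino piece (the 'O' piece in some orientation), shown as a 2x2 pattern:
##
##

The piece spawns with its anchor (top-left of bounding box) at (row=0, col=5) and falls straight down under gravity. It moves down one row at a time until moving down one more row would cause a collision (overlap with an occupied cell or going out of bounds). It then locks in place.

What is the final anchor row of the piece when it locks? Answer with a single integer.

Answer: 8

Derivation:
Spawn at (row=0, col=5). Try each row:
  row 0: fits
  row 1: fits
  row 2: fits
  row 3: fits
  row 4: fits
  row 5: fits
  row 6: fits
  row 7: fits
  row 8: fits
  row 9: blocked -> lock at row 8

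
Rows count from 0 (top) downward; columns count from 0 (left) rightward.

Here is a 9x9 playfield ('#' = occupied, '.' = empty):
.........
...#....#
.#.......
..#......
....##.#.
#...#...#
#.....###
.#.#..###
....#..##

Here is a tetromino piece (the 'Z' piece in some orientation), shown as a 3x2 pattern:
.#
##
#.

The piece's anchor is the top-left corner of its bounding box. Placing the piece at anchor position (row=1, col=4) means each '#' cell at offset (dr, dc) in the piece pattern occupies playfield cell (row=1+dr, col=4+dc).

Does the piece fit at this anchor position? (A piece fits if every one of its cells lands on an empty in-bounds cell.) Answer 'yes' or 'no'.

Answer: yes

Derivation:
Check each piece cell at anchor (1, 4):
  offset (0,1) -> (1,5): empty -> OK
  offset (1,0) -> (2,4): empty -> OK
  offset (1,1) -> (2,5): empty -> OK
  offset (2,0) -> (3,4): empty -> OK
All cells valid: yes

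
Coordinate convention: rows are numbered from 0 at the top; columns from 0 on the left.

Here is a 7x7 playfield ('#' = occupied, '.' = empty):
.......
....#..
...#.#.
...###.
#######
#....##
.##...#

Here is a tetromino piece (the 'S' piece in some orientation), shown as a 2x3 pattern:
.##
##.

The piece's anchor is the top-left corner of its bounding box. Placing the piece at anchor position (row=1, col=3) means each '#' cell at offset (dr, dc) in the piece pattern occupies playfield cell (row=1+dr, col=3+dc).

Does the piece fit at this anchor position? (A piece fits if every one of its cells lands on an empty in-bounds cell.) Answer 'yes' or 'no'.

Answer: no

Derivation:
Check each piece cell at anchor (1, 3):
  offset (0,1) -> (1,4): occupied ('#') -> FAIL
  offset (0,2) -> (1,5): empty -> OK
  offset (1,0) -> (2,3): occupied ('#') -> FAIL
  offset (1,1) -> (2,4): empty -> OK
All cells valid: no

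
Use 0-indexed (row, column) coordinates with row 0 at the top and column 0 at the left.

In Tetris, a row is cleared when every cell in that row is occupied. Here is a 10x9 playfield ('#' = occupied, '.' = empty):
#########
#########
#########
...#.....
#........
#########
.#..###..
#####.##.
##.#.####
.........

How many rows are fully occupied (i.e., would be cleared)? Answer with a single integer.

Answer: 4

Derivation:
Check each row:
  row 0: 0 empty cells -> FULL (clear)
  row 1: 0 empty cells -> FULL (clear)
  row 2: 0 empty cells -> FULL (clear)
  row 3: 8 empty cells -> not full
  row 4: 8 empty cells -> not full
  row 5: 0 empty cells -> FULL (clear)
  row 6: 5 empty cells -> not full
  row 7: 2 empty cells -> not full
  row 8: 2 empty cells -> not full
  row 9: 9 empty cells -> not full
Total rows cleared: 4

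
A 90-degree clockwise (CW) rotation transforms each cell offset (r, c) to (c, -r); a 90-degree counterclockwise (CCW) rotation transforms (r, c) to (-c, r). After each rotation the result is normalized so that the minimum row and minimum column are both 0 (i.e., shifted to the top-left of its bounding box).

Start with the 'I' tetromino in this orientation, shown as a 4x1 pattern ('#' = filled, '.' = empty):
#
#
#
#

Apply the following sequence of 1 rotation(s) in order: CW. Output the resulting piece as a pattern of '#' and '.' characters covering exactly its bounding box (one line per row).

Answer: ####

Derivation:
Start:
#
#
#
#
After rotation 1 (CW):
####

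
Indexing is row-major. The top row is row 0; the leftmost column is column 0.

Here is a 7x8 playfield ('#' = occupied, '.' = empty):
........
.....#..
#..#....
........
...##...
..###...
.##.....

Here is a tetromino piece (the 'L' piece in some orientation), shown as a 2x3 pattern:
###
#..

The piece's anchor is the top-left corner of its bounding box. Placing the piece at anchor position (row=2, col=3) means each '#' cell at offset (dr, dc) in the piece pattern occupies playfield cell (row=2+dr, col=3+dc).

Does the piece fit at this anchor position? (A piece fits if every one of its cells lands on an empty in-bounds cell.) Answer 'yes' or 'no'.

Check each piece cell at anchor (2, 3):
  offset (0,0) -> (2,3): occupied ('#') -> FAIL
  offset (0,1) -> (2,4): empty -> OK
  offset (0,2) -> (2,5): empty -> OK
  offset (1,0) -> (3,3): empty -> OK
All cells valid: no

Answer: no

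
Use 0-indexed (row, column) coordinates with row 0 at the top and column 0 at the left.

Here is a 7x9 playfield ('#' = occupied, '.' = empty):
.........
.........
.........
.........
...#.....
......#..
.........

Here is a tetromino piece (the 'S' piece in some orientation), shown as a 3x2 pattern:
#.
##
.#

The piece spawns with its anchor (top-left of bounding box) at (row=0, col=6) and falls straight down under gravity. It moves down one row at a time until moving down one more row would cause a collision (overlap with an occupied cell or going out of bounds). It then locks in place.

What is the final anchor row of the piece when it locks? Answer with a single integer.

Answer: 3

Derivation:
Spawn at (row=0, col=6). Try each row:
  row 0: fits
  row 1: fits
  row 2: fits
  row 3: fits
  row 4: blocked -> lock at row 3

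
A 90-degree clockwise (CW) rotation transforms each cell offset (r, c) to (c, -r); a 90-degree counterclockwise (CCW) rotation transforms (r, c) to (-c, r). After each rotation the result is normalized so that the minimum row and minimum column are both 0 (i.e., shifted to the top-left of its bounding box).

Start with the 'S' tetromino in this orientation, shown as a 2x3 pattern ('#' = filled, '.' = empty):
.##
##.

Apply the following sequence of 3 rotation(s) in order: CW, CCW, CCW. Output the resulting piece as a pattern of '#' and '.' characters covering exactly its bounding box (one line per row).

Answer: #.
##
.#

Derivation:
Start:
.##
##.
After rotation 1 (CW):
#.
##
.#
After rotation 2 (CCW):
.##
##.
After rotation 3 (CCW):
#.
##
.#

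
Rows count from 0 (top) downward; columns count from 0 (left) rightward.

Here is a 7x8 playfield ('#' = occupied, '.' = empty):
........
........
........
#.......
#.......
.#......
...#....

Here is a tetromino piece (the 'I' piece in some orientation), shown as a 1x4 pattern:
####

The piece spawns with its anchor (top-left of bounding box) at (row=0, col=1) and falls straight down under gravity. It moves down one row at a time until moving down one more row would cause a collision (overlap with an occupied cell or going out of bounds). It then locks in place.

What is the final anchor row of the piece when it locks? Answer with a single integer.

Answer: 4

Derivation:
Spawn at (row=0, col=1). Try each row:
  row 0: fits
  row 1: fits
  row 2: fits
  row 3: fits
  row 4: fits
  row 5: blocked -> lock at row 4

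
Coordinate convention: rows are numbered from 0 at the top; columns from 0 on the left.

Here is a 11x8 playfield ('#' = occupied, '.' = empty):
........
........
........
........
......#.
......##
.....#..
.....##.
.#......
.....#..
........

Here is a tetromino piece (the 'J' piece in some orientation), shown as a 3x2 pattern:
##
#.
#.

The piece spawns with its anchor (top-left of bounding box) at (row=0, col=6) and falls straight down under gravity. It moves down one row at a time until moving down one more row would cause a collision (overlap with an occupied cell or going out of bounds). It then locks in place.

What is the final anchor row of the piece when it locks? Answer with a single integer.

Spawn at (row=0, col=6). Try each row:
  row 0: fits
  row 1: fits
  row 2: blocked -> lock at row 1

Answer: 1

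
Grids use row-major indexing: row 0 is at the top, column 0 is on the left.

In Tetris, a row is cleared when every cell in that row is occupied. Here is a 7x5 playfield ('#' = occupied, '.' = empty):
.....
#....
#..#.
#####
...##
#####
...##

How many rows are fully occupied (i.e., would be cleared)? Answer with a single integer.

Answer: 2

Derivation:
Check each row:
  row 0: 5 empty cells -> not full
  row 1: 4 empty cells -> not full
  row 2: 3 empty cells -> not full
  row 3: 0 empty cells -> FULL (clear)
  row 4: 3 empty cells -> not full
  row 5: 0 empty cells -> FULL (clear)
  row 6: 3 empty cells -> not full
Total rows cleared: 2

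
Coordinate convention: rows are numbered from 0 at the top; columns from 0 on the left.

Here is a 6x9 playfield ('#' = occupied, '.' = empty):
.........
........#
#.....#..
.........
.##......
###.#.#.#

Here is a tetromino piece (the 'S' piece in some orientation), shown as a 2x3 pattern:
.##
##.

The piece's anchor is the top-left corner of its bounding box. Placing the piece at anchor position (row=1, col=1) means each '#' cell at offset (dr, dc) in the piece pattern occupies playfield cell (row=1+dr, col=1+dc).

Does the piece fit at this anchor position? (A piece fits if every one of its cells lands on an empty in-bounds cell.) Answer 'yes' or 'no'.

Check each piece cell at anchor (1, 1):
  offset (0,1) -> (1,2): empty -> OK
  offset (0,2) -> (1,3): empty -> OK
  offset (1,0) -> (2,1): empty -> OK
  offset (1,1) -> (2,2): empty -> OK
All cells valid: yes

Answer: yes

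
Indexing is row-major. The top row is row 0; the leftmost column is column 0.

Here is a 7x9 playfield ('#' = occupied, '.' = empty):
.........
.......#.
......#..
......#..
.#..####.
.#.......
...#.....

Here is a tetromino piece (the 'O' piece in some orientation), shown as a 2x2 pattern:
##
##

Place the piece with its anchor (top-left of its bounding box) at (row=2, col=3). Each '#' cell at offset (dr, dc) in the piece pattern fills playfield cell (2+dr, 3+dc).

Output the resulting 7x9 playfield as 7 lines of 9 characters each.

Fill (2+0,3+0) = (2,3)
Fill (2+0,3+1) = (2,4)
Fill (2+1,3+0) = (3,3)
Fill (2+1,3+1) = (3,4)

Answer: .........
.......#.
...##.#..
...##.#..
.#..####.
.#.......
...#.....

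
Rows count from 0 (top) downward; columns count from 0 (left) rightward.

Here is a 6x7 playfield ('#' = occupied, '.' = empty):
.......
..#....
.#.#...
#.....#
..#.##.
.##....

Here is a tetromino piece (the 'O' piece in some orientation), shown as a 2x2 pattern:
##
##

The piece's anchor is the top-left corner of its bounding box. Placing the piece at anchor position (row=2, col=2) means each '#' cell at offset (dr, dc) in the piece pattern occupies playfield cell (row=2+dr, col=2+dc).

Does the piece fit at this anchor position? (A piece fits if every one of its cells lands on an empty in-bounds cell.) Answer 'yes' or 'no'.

Check each piece cell at anchor (2, 2):
  offset (0,0) -> (2,2): empty -> OK
  offset (0,1) -> (2,3): occupied ('#') -> FAIL
  offset (1,0) -> (3,2): empty -> OK
  offset (1,1) -> (3,3): empty -> OK
All cells valid: no

Answer: no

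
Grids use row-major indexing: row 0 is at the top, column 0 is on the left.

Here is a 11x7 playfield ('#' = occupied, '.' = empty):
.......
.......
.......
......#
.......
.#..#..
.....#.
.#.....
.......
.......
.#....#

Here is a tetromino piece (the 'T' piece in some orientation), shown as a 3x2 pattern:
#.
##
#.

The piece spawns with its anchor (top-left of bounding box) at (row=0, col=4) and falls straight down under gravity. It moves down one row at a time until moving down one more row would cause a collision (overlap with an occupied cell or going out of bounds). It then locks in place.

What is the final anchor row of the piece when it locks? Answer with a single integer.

Answer: 2

Derivation:
Spawn at (row=0, col=4). Try each row:
  row 0: fits
  row 1: fits
  row 2: fits
  row 3: blocked -> lock at row 2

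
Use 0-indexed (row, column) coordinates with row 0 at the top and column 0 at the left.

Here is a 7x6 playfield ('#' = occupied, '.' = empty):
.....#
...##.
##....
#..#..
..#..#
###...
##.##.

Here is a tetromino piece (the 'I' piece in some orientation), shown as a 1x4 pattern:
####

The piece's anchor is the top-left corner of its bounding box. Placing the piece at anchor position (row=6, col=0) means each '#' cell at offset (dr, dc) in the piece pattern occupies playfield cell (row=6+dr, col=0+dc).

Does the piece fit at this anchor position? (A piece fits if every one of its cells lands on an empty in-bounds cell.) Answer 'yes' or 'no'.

Check each piece cell at anchor (6, 0):
  offset (0,0) -> (6,0): occupied ('#') -> FAIL
  offset (0,1) -> (6,1): occupied ('#') -> FAIL
  offset (0,2) -> (6,2): empty -> OK
  offset (0,3) -> (6,3): occupied ('#') -> FAIL
All cells valid: no

Answer: no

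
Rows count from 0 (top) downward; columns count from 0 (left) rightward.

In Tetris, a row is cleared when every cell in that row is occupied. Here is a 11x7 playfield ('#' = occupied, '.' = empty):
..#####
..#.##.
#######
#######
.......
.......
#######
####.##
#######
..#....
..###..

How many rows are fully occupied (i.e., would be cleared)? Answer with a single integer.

Check each row:
  row 0: 2 empty cells -> not full
  row 1: 4 empty cells -> not full
  row 2: 0 empty cells -> FULL (clear)
  row 3: 0 empty cells -> FULL (clear)
  row 4: 7 empty cells -> not full
  row 5: 7 empty cells -> not full
  row 6: 0 empty cells -> FULL (clear)
  row 7: 1 empty cell -> not full
  row 8: 0 empty cells -> FULL (clear)
  row 9: 6 empty cells -> not full
  row 10: 4 empty cells -> not full
Total rows cleared: 4

Answer: 4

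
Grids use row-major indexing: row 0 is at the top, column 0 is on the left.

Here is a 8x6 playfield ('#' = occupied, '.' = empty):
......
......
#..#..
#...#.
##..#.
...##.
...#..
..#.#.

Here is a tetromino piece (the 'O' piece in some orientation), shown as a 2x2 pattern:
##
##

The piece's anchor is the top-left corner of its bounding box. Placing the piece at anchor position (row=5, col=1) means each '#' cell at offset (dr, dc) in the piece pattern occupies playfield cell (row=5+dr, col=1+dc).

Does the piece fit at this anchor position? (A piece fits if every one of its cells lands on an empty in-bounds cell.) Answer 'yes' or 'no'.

Check each piece cell at anchor (5, 1):
  offset (0,0) -> (5,1): empty -> OK
  offset (0,1) -> (5,2): empty -> OK
  offset (1,0) -> (6,1): empty -> OK
  offset (1,1) -> (6,2): empty -> OK
All cells valid: yes

Answer: yes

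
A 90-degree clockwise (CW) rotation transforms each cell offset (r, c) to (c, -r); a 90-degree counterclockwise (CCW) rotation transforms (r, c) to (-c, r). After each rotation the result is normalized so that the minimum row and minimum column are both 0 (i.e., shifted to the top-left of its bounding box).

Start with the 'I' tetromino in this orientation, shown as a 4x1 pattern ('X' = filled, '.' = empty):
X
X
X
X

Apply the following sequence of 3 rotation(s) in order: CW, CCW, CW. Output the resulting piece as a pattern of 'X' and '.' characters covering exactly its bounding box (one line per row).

Start:
X
X
X
X
After rotation 1 (CW):
XXXX
After rotation 2 (CCW):
X
X
X
X
After rotation 3 (CW):
XXXX

Answer: XXXX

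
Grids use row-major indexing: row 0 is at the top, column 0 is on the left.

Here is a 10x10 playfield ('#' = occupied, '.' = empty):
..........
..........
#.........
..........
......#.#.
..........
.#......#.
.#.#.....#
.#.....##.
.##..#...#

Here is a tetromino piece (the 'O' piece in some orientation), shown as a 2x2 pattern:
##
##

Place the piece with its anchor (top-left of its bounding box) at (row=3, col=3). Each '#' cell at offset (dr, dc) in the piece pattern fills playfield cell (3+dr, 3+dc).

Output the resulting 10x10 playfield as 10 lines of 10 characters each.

Fill (3+0,3+0) = (3,3)
Fill (3+0,3+1) = (3,4)
Fill (3+1,3+0) = (4,3)
Fill (3+1,3+1) = (4,4)

Answer: ..........
..........
#.........
...##.....
...##.#.#.
..........
.#......#.
.#.#.....#
.#.....##.
.##..#...#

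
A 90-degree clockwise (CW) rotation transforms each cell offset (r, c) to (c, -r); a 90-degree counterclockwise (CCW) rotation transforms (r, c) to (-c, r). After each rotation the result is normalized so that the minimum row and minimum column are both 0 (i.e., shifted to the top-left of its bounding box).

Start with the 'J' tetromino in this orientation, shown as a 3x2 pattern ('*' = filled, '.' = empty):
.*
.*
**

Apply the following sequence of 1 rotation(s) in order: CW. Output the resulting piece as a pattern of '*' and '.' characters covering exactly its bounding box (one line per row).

Answer: *..
***

Derivation:
Start:
.*
.*
**
After rotation 1 (CW):
*..
***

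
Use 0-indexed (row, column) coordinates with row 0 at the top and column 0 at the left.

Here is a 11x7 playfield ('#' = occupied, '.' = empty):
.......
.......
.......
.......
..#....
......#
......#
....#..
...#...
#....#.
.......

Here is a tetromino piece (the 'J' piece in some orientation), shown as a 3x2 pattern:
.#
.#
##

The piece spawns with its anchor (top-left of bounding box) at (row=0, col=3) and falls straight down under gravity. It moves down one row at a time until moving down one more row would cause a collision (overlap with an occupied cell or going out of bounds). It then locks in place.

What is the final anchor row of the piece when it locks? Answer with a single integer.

Answer: 4

Derivation:
Spawn at (row=0, col=3). Try each row:
  row 0: fits
  row 1: fits
  row 2: fits
  row 3: fits
  row 4: fits
  row 5: blocked -> lock at row 4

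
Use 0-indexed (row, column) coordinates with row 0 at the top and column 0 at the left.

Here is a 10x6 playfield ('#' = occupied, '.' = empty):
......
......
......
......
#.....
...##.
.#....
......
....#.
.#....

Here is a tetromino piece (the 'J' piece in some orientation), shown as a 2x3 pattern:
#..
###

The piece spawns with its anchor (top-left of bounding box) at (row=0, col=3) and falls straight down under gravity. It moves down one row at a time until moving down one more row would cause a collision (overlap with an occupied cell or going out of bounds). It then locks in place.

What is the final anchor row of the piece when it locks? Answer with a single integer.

Spawn at (row=0, col=3). Try each row:
  row 0: fits
  row 1: fits
  row 2: fits
  row 3: fits
  row 4: blocked -> lock at row 3

Answer: 3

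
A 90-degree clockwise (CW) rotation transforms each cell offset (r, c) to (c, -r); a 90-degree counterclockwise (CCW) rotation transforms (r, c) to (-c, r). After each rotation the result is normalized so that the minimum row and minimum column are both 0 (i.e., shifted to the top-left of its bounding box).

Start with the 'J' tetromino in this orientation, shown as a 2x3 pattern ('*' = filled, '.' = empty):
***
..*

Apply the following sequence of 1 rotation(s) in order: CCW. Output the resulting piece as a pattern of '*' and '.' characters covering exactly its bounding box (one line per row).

Answer: **
*.
*.

Derivation:
Start:
***
..*
After rotation 1 (CCW):
**
*.
*.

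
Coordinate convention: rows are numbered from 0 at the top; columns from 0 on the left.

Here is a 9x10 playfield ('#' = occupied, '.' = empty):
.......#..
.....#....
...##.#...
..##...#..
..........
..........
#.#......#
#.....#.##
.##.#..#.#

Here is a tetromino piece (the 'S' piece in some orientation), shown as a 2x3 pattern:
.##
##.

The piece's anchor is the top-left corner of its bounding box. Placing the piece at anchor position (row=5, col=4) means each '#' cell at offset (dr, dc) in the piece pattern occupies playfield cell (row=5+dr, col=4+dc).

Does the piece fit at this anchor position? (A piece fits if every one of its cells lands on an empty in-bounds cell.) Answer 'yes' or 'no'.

Check each piece cell at anchor (5, 4):
  offset (0,1) -> (5,5): empty -> OK
  offset (0,2) -> (5,6): empty -> OK
  offset (1,0) -> (6,4): empty -> OK
  offset (1,1) -> (6,5): empty -> OK
All cells valid: yes

Answer: yes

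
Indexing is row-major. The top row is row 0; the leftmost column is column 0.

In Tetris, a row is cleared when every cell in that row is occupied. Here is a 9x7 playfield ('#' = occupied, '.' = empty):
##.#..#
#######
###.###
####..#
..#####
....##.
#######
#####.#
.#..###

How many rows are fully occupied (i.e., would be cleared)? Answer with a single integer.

Check each row:
  row 0: 3 empty cells -> not full
  row 1: 0 empty cells -> FULL (clear)
  row 2: 1 empty cell -> not full
  row 3: 2 empty cells -> not full
  row 4: 2 empty cells -> not full
  row 5: 5 empty cells -> not full
  row 6: 0 empty cells -> FULL (clear)
  row 7: 1 empty cell -> not full
  row 8: 3 empty cells -> not full
Total rows cleared: 2

Answer: 2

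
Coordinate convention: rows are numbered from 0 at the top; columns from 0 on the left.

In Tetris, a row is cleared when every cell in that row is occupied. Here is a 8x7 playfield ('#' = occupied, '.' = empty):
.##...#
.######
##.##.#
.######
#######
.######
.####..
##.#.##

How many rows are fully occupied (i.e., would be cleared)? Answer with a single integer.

Answer: 1

Derivation:
Check each row:
  row 0: 4 empty cells -> not full
  row 1: 1 empty cell -> not full
  row 2: 2 empty cells -> not full
  row 3: 1 empty cell -> not full
  row 4: 0 empty cells -> FULL (clear)
  row 5: 1 empty cell -> not full
  row 6: 3 empty cells -> not full
  row 7: 2 empty cells -> not full
Total rows cleared: 1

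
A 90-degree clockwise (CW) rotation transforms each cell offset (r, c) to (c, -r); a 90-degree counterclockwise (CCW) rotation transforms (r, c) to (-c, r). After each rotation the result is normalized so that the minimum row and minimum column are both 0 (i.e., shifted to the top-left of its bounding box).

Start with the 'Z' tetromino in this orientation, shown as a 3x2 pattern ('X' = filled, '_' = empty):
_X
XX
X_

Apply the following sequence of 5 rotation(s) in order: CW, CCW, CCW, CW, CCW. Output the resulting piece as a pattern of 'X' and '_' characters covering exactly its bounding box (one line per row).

Answer: XX_
_XX

Derivation:
Start:
_X
XX
X_
After rotation 1 (CW):
XX_
_XX
After rotation 2 (CCW):
_X
XX
X_
After rotation 3 (CCW):
XX_
_XX
After rotation 4 (CW):
_X
XX
X_
After rotation 5 (CCW):
XX_
_XX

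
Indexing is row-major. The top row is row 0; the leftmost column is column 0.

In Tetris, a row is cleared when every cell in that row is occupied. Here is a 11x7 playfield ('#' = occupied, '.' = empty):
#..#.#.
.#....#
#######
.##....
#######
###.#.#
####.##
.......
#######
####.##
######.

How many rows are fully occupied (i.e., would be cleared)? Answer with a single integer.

Check each row:
  row 0: 4 empty cells -> not full
  row 1: 5 empty cells -> not full
  row 2: 0 empty cells -> FULL (clear)
  row 3: 5 empty cells -> not full
  row 4: 0 empty cells -> FULL (clear)
  row 5: 2 empty cells -> not full
  row 6: 1 empty cell -> not full
  row 7: 7 empty cells -> not full
  row 8: 0 empty cells -> FULL (clear)
  row 9: 1 empty cell -> not full
  row 10: 1 empty cell -> not full
Total rows cleared: 3

Answer: 3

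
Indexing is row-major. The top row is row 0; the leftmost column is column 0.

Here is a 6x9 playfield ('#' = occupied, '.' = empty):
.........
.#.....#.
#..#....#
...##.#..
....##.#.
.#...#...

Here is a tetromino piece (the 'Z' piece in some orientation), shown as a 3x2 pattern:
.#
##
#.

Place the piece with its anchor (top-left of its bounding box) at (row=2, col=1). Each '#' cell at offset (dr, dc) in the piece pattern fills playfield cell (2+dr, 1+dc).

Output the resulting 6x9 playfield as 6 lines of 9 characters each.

Fill (2+0,1+1) = (2,2)
Fill (2+1,1+0) = (3,1)
Fill (2+1,1+1) = (3,2)
Fill (2+2,1+0) = (4,1)

Answer: .........
.#.....#.
#.##....#
.####.#..
.#..##.#.
.#...#...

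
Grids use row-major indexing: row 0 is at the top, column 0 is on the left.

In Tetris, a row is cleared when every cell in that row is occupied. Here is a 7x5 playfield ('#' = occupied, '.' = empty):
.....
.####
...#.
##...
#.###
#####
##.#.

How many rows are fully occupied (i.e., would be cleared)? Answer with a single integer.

Check each row:
  row 0: 5 empty cells -> not full
  row 1: 1 empty cell -> not full
  row 2: 4 empty cells -> not full
  row 3: 3 empty cells -> not full
  row 4: 1 empty cell -> not full
  row 5: 0 empty cells -> FULL (clear)
  row 6: 2 empty cells -> not full
Total rows cleared: 1

Answer: 1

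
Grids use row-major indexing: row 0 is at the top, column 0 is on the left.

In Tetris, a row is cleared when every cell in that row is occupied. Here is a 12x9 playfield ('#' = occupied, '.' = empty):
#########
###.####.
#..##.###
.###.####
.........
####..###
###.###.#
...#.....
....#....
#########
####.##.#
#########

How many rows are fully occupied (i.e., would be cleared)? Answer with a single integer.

Answer: 3

Derivation:
Check each row:
  row 0: 0 empty cells -> FULL (clear)
  row 1: 2 empty cells -> not full
  row 2: 3 empty cells -> not full
  row 3: 2 empty cells -> not full
  row 4: 9 empty cells -> not full
  row 5: 2 empty cells -> not full
  row 6: 2 empty cells -> not full
  row 7: 8 empty cells -> not full
  row 8: 8 empty cells -> not full
  row 9: 0 empty cells -> FULL (clear)
  row 10: 2 empty cells -> not full
  row 11: 0 empty cells -> FULL (clear)
Total rows cleared: 3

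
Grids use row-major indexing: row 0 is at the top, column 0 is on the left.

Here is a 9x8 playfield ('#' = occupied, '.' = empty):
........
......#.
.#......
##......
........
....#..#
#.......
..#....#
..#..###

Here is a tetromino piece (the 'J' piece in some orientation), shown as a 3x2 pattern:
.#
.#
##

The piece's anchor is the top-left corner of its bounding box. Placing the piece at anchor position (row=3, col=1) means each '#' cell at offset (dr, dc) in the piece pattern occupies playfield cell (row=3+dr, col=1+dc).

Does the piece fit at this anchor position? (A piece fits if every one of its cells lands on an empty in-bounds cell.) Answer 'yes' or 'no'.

Check each piece cell at anchor (3, 1):
  offset (0,1) -> (3,2): empty -> OK
  offset (1,1) -> (4,2): empty -> OK
  offset (2,0) -> (5,1): empty -> OK
  offset (2,1) -> (5,2): empty -> OK
All cells valid: yes

Answer: yes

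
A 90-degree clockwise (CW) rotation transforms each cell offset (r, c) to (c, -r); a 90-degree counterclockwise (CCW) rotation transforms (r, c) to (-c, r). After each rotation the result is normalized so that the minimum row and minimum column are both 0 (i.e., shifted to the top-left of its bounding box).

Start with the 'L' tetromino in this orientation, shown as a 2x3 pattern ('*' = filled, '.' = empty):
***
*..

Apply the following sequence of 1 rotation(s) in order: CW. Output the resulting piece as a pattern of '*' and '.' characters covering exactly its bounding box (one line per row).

Answer: **
.*
.*

Derivation:
Start:
***
*..
After rotation 1 (CW):
**
.*
.*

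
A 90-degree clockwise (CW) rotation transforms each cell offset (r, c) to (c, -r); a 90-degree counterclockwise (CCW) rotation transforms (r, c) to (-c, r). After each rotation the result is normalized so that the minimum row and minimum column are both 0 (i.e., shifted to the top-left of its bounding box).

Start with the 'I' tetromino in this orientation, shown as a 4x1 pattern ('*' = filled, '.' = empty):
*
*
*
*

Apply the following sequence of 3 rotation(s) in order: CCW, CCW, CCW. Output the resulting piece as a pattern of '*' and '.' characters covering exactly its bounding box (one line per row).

Start:
*
*
*
*
After rotation 1 (CCW):
****
After rotation 2 (CCW):
*
*
*
*
After rotation 3 (CCW):
****

Answer: ****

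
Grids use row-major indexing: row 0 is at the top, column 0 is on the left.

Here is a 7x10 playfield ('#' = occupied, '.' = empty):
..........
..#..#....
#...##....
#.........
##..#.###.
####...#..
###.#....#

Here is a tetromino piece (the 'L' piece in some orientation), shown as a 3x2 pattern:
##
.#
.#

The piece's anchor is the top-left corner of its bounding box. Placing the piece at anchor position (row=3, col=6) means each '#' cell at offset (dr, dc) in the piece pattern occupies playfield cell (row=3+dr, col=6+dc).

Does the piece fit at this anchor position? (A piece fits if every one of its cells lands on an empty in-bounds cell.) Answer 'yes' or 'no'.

Answer: no

Derivation:
Check each piece cell at anchor (3, 6):
  offset (0,0) -> (3,6): empty -> OK
  offset (0,1) -> (3,7): empty -> OK
  offset (1,1) -> (4,7): occupied ('#') -> FAIL
  offset (2,1) -> (5,7): occupied ('#') -> FAIL
All cells valid: no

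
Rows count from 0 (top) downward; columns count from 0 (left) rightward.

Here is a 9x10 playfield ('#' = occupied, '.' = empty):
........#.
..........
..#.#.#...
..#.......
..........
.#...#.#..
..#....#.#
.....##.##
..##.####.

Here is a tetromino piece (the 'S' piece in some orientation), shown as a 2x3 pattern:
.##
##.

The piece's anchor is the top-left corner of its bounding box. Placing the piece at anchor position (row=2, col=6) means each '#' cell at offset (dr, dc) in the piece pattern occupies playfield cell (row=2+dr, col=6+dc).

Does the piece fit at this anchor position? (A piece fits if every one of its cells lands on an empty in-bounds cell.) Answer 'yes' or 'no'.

Check each piece cell at anchor (2, 6):
  offset (0,1) -> (2,7): empty -> OK
  offset (0,2) -> (2,8): empty -> OK
  offset (1,0) -> (3,6): empty -> OK
  offset (1,1) -> (3,7): empty -> OK
All cells valid: yes

Answer: yes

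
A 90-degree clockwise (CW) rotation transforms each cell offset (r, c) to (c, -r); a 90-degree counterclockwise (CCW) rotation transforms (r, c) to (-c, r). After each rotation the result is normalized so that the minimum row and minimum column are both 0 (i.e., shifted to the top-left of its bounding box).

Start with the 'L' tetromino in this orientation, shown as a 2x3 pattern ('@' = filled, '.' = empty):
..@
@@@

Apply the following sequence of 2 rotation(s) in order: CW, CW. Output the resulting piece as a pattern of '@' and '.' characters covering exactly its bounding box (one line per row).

Answer: @@@
@..

Derivation:
Start:
..@
@@@
After rotation 1 (CW):
@.
@.
@@
After rotation 2 (CW):
@@@
@..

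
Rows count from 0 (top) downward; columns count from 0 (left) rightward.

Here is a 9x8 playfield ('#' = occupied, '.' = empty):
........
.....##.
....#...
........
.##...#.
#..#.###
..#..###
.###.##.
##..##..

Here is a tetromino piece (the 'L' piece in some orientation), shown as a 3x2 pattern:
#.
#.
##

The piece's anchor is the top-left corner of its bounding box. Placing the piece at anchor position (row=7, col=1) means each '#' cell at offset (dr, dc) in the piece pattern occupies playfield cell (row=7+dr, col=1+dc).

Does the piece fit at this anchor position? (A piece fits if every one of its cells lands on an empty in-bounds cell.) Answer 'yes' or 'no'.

Check each piece cell at anchor (7, 1):
  offset (0,0) -> (7,1): occupied ('#') -> FAIL
  offset (1,0) -> (8,1): occupied ('#') -> FAIL
  offset (2,0) -> (9,1): out of bounds -> FAIL
  offset (2,1) -> (9,2): out of bounds -> FAIL
All cells valid: no

Answer: no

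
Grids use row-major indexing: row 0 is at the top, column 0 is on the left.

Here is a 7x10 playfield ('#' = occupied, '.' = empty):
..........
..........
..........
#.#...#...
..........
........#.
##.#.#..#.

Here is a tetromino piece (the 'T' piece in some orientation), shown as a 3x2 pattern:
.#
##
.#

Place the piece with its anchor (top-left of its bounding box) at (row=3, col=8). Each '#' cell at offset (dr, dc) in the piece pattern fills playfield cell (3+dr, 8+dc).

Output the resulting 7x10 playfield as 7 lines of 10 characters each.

Fill (3+0,8+1) = (3,9)
Fill (3+1,8+0) = (4,8)
Fill (3+1,8+1) = (4,9)
Fill (3+2,8+1) = (5,9)

Answer: ..........
..........
..........
#.#...#..#
........##
........##
##.#.#..#.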